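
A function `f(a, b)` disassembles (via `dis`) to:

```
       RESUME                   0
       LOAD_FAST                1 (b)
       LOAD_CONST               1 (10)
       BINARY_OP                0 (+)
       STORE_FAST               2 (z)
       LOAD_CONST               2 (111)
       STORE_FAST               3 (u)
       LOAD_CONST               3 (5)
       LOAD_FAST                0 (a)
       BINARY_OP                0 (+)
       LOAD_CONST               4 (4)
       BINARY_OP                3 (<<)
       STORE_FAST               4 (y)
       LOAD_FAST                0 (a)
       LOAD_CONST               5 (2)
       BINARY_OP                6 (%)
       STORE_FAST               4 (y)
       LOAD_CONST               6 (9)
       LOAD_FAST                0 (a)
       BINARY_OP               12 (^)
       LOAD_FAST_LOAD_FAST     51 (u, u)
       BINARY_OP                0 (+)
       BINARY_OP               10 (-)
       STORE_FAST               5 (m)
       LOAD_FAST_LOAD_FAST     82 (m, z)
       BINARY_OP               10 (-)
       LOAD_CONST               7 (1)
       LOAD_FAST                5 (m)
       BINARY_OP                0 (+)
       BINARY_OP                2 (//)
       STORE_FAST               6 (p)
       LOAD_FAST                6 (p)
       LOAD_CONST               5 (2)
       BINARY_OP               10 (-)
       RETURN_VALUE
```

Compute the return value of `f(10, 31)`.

LOAD_FAST b → push 31. Stack: [31]
LOAD_CONST → push 10. Stack: [31, 10]
BINARY_OP + → 31 + 10 = 41. Stack: [41]
STORE_FAST z → z=41. Stack: []
LOAD_CONST → push 111. Stack: [111]
STORE_FAST u → u=111. Stack: []
LOAD_CONST → push 5. Stack: [5]
LOAD_FAST a → push 10. Stack: [5, 10]
BINARY_OP + → 5 + 10 = 15. Stack: [15]
LOAD_CONST → push 4. Stack: [15, 4]
BINARY_OP << → 15 << 4 = 240. Stack: [240]
STORE_FAST y → y=240. Stack: []
LOAD_FAST a → push 10. Stack: [10]
LOAD_CONST → push 2. Stack: [10, 2]
BINARY_OP % → 10 % 2 = 0. Stack: [0]
STORE_FAST y → y=0. Stack: []
LOAD_CONST → push 9. Stack: [9]
LOAD_FAST a → push 10. Stack: [9, 10]
BINARY_OP ^ → 9 ^ 10 = 3. Stack: [3]
LOAD_FAST_LOAD_FAST u,u → push 111,111. Stack: [3, 111, 111]
BINARY_OP + → 111 + 111 = 222. Stack: [3, 222]
BINARY_OP - → 3 - 222 = -219. Stack: [-219]
STORE_FAST m → m=-219. Stack: []
LOAD_FAST_LOAD_FAST m,z → push -219,41. Stack: [-219, 41]
BINARY_OP - → -219 - 41 = -260. Stack: [-260]
LOAD_CONST → push 1. Stack: [-260, 1]
LOAD_FAST m → push -219. Stack: [-260, 1, -219]
BINARY_OP + → 1 + -219 = -218. Stack: [-260, -218]
BINARY_OP // → -260 // -218 = 1. Stack: [1]
STORE_FAST p → p=1. Stack: []
LOAD_FAST p → push 1. Stack: [1]
LOAD_CONST → push 2. Stack: [1, 2]
BINARY_OP - → 1 - 2 = -1. Stack: [-1]
RETURN_VALUE → return -1.

-1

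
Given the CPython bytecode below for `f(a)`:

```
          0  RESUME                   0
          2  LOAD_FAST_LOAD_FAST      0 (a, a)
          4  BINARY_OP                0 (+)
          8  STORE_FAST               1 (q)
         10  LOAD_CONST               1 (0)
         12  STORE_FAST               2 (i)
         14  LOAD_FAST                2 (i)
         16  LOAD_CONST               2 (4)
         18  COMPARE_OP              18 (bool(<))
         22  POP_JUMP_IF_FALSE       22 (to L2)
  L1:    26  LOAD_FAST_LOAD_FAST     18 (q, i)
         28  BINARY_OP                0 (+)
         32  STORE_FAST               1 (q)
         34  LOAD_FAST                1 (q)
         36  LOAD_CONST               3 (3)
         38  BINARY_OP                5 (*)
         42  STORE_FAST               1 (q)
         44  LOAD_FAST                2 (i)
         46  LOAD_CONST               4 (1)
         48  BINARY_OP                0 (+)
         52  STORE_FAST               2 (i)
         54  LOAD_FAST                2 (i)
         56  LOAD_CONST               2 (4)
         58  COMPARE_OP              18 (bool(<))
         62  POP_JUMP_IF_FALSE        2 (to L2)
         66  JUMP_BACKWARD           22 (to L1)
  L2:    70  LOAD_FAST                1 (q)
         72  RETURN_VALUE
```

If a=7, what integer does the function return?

1188

LOAD_FAST_LOAD_FAST a,a → push 7,7
BINARY_OP + → 7 + 7 = 14
STORE_FAST q → q=14
LOAD_CONST → push 0
STORE_FAST i → i=0
LOAD_FAST i → push 0
LOAD_CONST → push 4
COMPARE_OP bool(<) → 0 vs 4 = True
POP_JUMP_IF_FALSE → pop True; no jump
LOAD_FAST_LOAD_FAST q,i → push 14,0
BINARY_OP + → 14 + 0 = 14
STORE_FAST q → q=14
LOAD_FAST q → push 14
LOAD_CONST → push 3
BINARY_OP * → 14 * 3 = 42
STORE_FAST q → q=42
LOAD_FAST i → push 0
LOAD_CONST → push 1
BINARY_OP + → 0 + 1 = 1
STORE_FAST i → i=1
LOAD_FAST i → push 1
LOAD_CONST → push 4
COMPARE_OP bool(<) → 1 vs 4 = True
POP_JUMP_IF_FALSE → pop True; no jump
LOAD_FAST_LOAD_FAST q,i → push 42,1
BINARY_OP + → 42 + 1 = 43
STORE_FAST q → q=43
LOAD_FAST q → push 43
LOAD_CONST → push 3
BINARY_OP * → 43 * 3 = 129
STORE_FAST q → q=129
LOAD_FAST i → push 1
LOAD_CONST → push 1
BINARY_OP + → 1 + 1 = 2
STORE_FAST i → i=2
LOAD_FAST i → push 2
LOAD_CONST → push 4
COMPARE_OP bool(<) → 2 vs 4 = True
POP_JUMP_IF_FALSE → pop True; no jump
LOAD_FAST_LOAD_FAST q,i → push 129,2
BINARY_OP + → 129 + 2 = 131
STORE_FAST q → q=131
LOAD_FAST q → push 131
LOAD_CONST → push 3
BINARY_OP * → 131 * 3 = 393
STORE_FAST q → q=393
LOAD_FAST i → push 2
LOAD_CONST → push 1
BINARY_OP + → 2 + 1 = 3
STORE_FAST i → i=3
LOAD_FAST i → push 3
LOAD_CONST → push 4
COMPARE_OP bool(<) → 3 vs 4 = True
POP_JUMP_IF_FALSE → pop True; no jump
LOAD_FAST_LOAD_FAST q,i → push 393,3
BINARY_OP + → 393 + 3 = 396
STORE_FAST q → q=396
LOAD_FAST q → push 396
LOAD_CONST → push 3
BINARY_OP * → 396 * 3 = 1188
STORE_FAST q → q=1188
LOAD_FAST i → push 3
LOAD_CONST → push 1
BINARY_OP + → 3 + 1 = 4
STORE_FAST i → i=4
LOAD_FAST i → push 4
LOAD_CONST → push 4
COMPARE_OP bool(<) → 4 vs 4 = False
POP_JUMP_IF_FALSE → pop False; jump
LOAD_FAST q → push 1188
RETURN_VALUE → return 1188.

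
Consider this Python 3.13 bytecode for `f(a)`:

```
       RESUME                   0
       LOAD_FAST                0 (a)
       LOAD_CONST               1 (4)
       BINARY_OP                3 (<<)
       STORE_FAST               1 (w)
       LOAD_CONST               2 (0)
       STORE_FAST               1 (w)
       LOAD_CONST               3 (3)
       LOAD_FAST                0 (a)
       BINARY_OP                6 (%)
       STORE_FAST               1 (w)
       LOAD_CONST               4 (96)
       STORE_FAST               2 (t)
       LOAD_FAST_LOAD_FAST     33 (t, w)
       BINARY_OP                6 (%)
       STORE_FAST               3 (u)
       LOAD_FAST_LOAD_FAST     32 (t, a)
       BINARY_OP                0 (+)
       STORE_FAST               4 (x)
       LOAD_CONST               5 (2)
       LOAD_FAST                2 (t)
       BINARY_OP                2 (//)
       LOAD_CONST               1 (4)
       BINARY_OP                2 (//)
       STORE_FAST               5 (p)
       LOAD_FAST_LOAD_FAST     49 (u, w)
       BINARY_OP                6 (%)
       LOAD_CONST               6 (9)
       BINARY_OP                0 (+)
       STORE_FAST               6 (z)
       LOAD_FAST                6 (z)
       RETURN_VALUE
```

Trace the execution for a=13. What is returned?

9

LOAD_FAST a → push 13. Stack: [13]
LOAD_CONST → push 4. Stack: [13, 4]
BINARY_OP << → 13 << 4 = 208. Stack: [208]
STORE_FAST w → w=208. Stack: []
LOAD_CONST → push 0. Stack: [0]
STORE_FAST w → w=0. Stack: []
LOAD_CONST → push 3. Stack: [3]
LOAD_FAST a → push 13. Stack: [3, 13]
BINARY_OP % → 3 % 13 = 3. Stack: [3]
STORE_FAST w → w=3. Stack: []
LOAD_CONST → push 96. Stack: [96]
STORE_FAST t → t=96. Stack: []
LOAD_FAST_LOAD_FAST t,w → push 96,3. Stack: [96, 3]
BINARY_OP % → 96 % 3 = 0. Stack: [0]
STORE_FAST u → u=0. Stack: []
LOAD_FAST_LOAD_FAST t,a → push 96,13. Stack: [96, 13]
BINARY_OP + → 96 + 13 = 109. Stack: [109]
STORE_FAST x → x=109. Stack: []
LOAD_CONST → push 2. Stack: [2]
LOAD_FAST t → push 96. Stack: [2, 96]
BINARY_OP // → 2 // 96 = 0. Stack: [0]
LOAD_CONST → push 4. Stack: [0, 4]
BINARY_OP // → 0 // 4 = 0. Stack: [0]
STORE_FAST p → p=0. Stack: []
LOAD_FAST_LOAD_FAST u,w → push 0,3. Stack: [0, 3]
BINARY_OP % → 0 % 3 = 0. Stack: [0]
LOAD_CONST → push 9. Stack: [0, 9]
BINARY_OP + → 0 + 9 = 9. Stack: [9]
STORE_FAST z → z=9. Stack: []
LOAD_FAST z → push 9. Stack: [9]
RETURN_VALUE → return 9.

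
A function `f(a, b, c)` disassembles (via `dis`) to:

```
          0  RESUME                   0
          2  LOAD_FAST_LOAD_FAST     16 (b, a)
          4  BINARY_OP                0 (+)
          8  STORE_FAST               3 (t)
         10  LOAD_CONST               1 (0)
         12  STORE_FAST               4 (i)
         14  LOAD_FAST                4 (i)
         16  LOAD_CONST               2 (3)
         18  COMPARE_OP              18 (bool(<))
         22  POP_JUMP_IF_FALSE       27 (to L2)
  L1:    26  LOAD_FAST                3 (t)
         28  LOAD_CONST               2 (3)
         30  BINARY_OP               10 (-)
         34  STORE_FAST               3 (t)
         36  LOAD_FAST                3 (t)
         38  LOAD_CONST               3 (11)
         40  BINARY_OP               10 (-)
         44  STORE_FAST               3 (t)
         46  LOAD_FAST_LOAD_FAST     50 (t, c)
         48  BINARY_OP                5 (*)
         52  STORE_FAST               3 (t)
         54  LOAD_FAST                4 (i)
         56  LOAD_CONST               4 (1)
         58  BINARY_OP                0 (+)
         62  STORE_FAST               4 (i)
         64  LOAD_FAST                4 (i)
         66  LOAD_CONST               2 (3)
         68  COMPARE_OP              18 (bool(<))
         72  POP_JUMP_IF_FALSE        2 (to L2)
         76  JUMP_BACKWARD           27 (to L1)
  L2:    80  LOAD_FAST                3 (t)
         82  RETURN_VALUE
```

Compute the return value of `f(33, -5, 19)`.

LOAD_FAST_LOAD_FAST b,a → push -5,33
BINARY_OP + → -5 + 33 = 28
STORE_FAST t → t=28
LOAD_CONST → push 0
STORE_FAST i → i=0
LOAD_FAST i → push 0
LOAD_CONST → push 3
COMPARE_OP bool(<) → 0 vs 3 = True
POP_JUMP_IF_FALSE → pop True; no jump
LOAD_FAST t → push 28
LOAD_CONST → push 3
BINARY_OP - → 28 - 3 = 25
STORE_FAST t → t=25
LOAD_FAST t → push 25
LOAD_CONST → push 11
BINARY_OP - → 25 - 11 = 14
STORE_FAST t → t=14
LOAD_FAST_LOAD_FAST t,c → push 14,19
BINARY_OP * → 14 * 19 = 266
STORE_FAST t → t=266
LOAD_FAST i → push 0
LOAD_CONST → push 1
BINARY_OP + → 0 + 1 = 1
STORE_FAST i → i=1
LOAD_FAST i → push 1
LOAD_CONST → push 3
COMPARE_OP bool(<) → 1 vs 3 = True
POP_JUMP_IF_FALSE → pop True; no jump
LOAD_FAST t → push 266
LOAD_CONST → push 3
BINARY_OP - → 266 - 3 = 263
STORE_FAST t → t=263
LOAD_FAST t → push 263
LOAD_CONST → push 11
BINARY_OP - → 263 - 11 = 252
STORE_FAST t → t=252
LOAD_FAST_LOAD_FAST t,c → push 252,19
BINARY_OP * → 252 * 19 = 4788
STORE_FAST t → t=4788
LOAD_FAST i → push 1
LOAD_CONST → push 1
BINARY_OP + → 1 + 1 = 2
STORE_FAST i → i=2
LOAD_FAST i → push 2
LOAD_CONST → push 3
COMPARE_OP bool(<) → 2 vs 3 = True
POP_JUMP_IF_FALSE → pop True; no jump
LOAD_FAST t → push 4788
LOAD_CONST → push 3
BINARY_OP - → 4788 - 3 = 4785
STORE_FAST t → t=4785
LOAD_FAST t → push 4785
LOAD_CONST → push 11
BINARY_OP - → 4785 - 11 = 4774
STORE_FAST t → t=4774
LOAD_FAST_LOAD_FAST t,c → push 4774,19
BINARY_OP * → 4774 * 19 = 90706
STORE_FAST t → t=90706
LOAD_FAST i → push 2
LOAD_CONST → push 1
BINARY_OP + → 2 + 1 = 3
STORE_FAST i → i=3
LOAD_FAST i → push 3
LOAD_CONST → push 3
COMPARE_OP bool(<) → 3 vs 3 = False
POP_JUMP_IF_FALSE → pop False; jump
LOAD_FAST t → push 90706
RETURN_VALUE → return 90706.

90706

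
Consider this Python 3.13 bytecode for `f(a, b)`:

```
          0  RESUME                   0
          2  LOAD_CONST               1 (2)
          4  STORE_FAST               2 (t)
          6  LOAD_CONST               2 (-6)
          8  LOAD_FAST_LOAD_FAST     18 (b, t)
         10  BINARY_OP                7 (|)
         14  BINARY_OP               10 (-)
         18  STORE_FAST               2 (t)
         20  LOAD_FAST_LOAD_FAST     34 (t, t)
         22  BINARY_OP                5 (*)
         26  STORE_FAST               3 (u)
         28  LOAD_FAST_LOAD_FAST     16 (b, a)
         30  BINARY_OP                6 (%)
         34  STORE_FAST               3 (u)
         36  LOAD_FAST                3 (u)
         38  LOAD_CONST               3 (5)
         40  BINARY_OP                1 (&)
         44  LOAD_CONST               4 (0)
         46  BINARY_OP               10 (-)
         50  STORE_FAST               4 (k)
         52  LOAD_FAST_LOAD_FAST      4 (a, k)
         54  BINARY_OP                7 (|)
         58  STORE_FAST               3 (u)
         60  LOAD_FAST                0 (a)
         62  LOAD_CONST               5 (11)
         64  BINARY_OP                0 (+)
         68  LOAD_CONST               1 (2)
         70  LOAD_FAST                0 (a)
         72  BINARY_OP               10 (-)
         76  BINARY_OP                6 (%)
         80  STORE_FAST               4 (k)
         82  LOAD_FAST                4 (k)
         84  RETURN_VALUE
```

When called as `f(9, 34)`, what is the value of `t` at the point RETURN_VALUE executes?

-40

LOAD_CONST → push 2. Stack: [2]
STORE_FAST t → t=2. Stack: []
LOAD_CONST → push -6. Stack: [-6]
LOAD_FAST_LOAD_FAST b,t → push 34,2. Stack: [-6, 34, 2]
BINARY_OP | → 34 | 2 = 34. Stack: [-6, 34]
BINARY_OP - → -6 - 34 = -40. Stack: [-40]
STORE_FAST t → t=-40. Stack: []
LOAD_FAST_LOAD_FAST t,t → push -40,-40. Stack: [-40, -40]
BINARY_OP * → -40 * -40 = 1600. Stack: [1600]
STORE_FAST u → u=1600. Stack: []
LOAD_FAST_LOAD_FAST b,a → push 34,9. Stack: [34, 9]
BINARY_OP % → 34 % 9 = 7. Stack: [7]
STORE_FAST u → u=7. Stack: []
LOAD_FAST u → push 7. Stack: [7]
LOAD_CONST → push 5. Stack: [7, 5]
BINARY_OP & → 7 & 5 = 5. Stack: [5]
LOAD_CONST → push 0. Stack: [5, 0]
BINARY_OP - → 5 - 0 = 5. Stack: [5]
STORE_FAST k → k=5. Stack: []
LOAD_FAST_LOAD_FAST a,k → push 9,5. Stack: [9, 5]
BINARY_OP | → 9 | 5 = 13. Stack: [13]
STORE_FAST u → u=13. Stack: []
LOAD_FAST a → push 9. Stack: [9]
LOAD_CONST → push 11. Stack: [9, 11]
BINARY_OP + → 9 + 11 = 20. Stack: [20]
LOAD_CONST → push 2. Stack: [20, 2]
LOAD_FAST a → push 9. Stack: [20, 2, 9]
BINARY_OP - → 2 - 9 = -7. Stack: [20, -7]
BINARY_OP % → 20 % -7 = -1. Stack: [-1]
STORE_FAST k → k=-1. Stack: []
LOAD_FAST k → push -1. Stack: [-1]
RETURN_VALUE → return -1.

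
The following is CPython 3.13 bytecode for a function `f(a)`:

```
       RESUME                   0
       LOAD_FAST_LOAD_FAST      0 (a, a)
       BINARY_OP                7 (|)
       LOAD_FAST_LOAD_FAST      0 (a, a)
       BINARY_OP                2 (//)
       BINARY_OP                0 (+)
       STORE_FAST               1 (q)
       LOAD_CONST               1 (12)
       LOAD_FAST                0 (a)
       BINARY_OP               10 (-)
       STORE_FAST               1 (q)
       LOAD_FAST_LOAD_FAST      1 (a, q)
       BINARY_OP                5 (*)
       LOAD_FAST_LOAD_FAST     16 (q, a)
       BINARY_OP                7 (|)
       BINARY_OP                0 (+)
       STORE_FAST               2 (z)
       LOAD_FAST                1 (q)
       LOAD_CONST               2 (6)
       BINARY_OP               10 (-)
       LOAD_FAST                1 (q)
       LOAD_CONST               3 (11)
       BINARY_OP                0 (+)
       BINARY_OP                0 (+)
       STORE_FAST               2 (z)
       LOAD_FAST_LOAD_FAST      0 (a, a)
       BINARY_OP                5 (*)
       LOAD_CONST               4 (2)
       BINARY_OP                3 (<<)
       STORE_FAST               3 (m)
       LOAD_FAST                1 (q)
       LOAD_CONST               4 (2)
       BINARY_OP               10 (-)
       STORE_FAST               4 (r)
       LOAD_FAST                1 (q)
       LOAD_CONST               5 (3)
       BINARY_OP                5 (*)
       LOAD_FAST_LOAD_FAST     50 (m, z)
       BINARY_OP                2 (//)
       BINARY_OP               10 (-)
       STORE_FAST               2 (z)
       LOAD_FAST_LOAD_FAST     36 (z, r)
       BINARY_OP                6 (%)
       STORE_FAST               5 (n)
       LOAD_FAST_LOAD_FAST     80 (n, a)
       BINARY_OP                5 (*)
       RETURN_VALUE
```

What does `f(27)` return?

LOAD_FAST_LOAD_FAST a,a → push 27,27. Stack: [27, 27]
BINARY_OP | → 27 | 27 = 27. Stack: [27]
LOAD_FAST_LOAD_FAST a,a → push 27,27. Stack: [27, 27, 27]
BINARY_OP // → 27 // 27 = 1. Stack: [27, 1]
BINARY_OP + → 27 + 1 = 28. Stack: [28]
STORE_FAST q → q=28. Stack: []
LOAD_CONST → push 12. Stack: [12]
LOAD_FAST a → push 27. Stack: [12, 27]
BINARY_OP - → 12 - 27 = -15. Stack: [-15]
STORE_FAST q → q=-15. Stack: []
LOAD_FAST_LOAD_FAST a,q → push 27,-15. Stack: [27, -15]
BINARY_OP * → 27 * -15 = -405. Stack: [-405]
LOAD_FAST_LOAD_FAST q,a → push -15,27. Stack: [-405, -15, 27]
BINARY_OP | → -15 | 27 = -5. Stack: [-405, -5]
BINARY_OP + → -405 + -5 = -410. Stack: [-410]
STORE_FAST z → z=-410. Stack: []
LOAD_FAST q → push -15. Stack: [-15]
LOAD_CONST → push 6. Stack: [-15, 6]
BINARY_OP - → -15 - 6 = -21. Stack: [-21]
LOAD_FAST q → push -15. Stack: [-21, -15]
LOAD_CONST → push 11. Stack: [-21, -15, 11]
BINARY_OP + → -15 + 11 = -4. Stack: [-21, -4]
BINARY_OP + → -21 + -4 = -25. Stack: [-25]
STORE_FAST z → z=-25. Stack: []
LOAD_FAST_LOAD_FAST a,a → push 27,27. Stack: [27, 27]
BINARY_OP * → 27 * 27 = 729. Stack: [729]
LOAD_CONST → push 2. Stack: [729, 2]
BINARY_OP << → 729 << 2 = 2916. Stack: [2916]
STORE_FAST m → m=2916. Stack: []
LOAD_FAST q → push -15. Stack: [-15]
LOAD_CONST → push 2. Stack: [-15, 2]
BINARY_OP - → -15 - 2 = -17. Stack: [-17]
STORE_FAST r → r=-17. Stack: []
LOAD_FAST q → push -15. Stack: [-15]
LOAD_CONST → push 3. Stack: [-15, 3]
BINARY_OP * → -15 * 3 = -45. Stack: [-45]
LOAD_FAST_LOAD_FAST m,z → push 2916,-25. Stack: [-45, 2916, -25]
BINARY_OP // → 2916 // -25 = -117. Stack: [-45, -117]
BINARY_OP - → -45 - -117 = 72. Stack: [72]
STORE_FAST z → z=72. Stack: []
LOAD_FAST_LOAD_FAST z,r → push 72,-17. Stack: [72, -17]
BINARY_OP % → 72 % -17 = -13. Stack: [-13]
STORE_FAST n → n=-13. Stack: []
LOAD_FAST_LOAD_FAST n,a → push -13,27. Stack: [-13, 27]
BINARY_OP * → -13 * 27 = -351. Stack: [-351]
RETURN_VALUE → return -351.

-351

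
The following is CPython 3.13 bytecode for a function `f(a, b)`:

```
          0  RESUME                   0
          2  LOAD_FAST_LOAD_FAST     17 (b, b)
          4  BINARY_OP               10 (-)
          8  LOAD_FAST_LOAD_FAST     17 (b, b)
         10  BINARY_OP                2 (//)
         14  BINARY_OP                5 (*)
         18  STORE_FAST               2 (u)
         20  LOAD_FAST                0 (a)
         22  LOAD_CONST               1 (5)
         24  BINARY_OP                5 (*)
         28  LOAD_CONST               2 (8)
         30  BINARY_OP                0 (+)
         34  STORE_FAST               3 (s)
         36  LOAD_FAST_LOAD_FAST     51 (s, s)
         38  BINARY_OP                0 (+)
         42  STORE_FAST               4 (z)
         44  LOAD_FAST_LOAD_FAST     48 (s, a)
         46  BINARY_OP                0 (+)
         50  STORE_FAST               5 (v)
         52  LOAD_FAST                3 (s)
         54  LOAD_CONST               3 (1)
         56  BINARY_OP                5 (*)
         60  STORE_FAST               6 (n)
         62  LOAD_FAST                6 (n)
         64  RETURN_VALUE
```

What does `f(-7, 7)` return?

-27

LOAD_FAST_LOAD_FAST b,b → push 7,7. Stack: [7, 7]
BINARY_OP - → 7 - 7 = 0. Stack: [0]
LOAD_FAST_LOAD_FAST b,b → push 7,7. Stack: [0, 7, 7]
BINARY_OP // → 7 // 7 = 1. Stack: [0, 1]
BINARY_OP * → 0 * 1 = 0. Stack: [0]
STORE_FAST u → u=0. Stack: []
LOAD_FAST a → push -7. Stack: [-7]
LOAD_CONST → push 5. Stack: [-7, 5]
BINARY_OP * → -7 * 5 = -35. Stack: [-35]
LOAD_CONST → push 8. Stack: [-35, 8]
BINARY_OP + → -35 + 8 = -27. Stack: [-27]
STORE_FAST s → s=-27. Stack: []
LOAD_FAST_LOAD_FAST s,s → push -27,-27. Stack: [-27, -27]
BINARY_OP + → -27 + -27 = -54. Stack: [-54]
STORE_FAST z → z=-54. Stack: []
LOAD_FAST_LOAD_FAST s,a → push -27,-7. Stack: [-27, -7]
BINARY_OP + → -27 + -7 = -34. Stack: [-34]
STORE_FAST v → v=-34. Stack: []
LOAD_FAST s → push -27. Stack: [-27]
LOAD_CONST → push 1. Stack: [-27, 1]
BINARY_OP * → -27 * 1 = -27. Stack: [-27]
STORE_FAST n → n=-27. Stack: []
LOAD_FAST n → push -27. Stack: [-27]
RETURN_VALUE → return -27.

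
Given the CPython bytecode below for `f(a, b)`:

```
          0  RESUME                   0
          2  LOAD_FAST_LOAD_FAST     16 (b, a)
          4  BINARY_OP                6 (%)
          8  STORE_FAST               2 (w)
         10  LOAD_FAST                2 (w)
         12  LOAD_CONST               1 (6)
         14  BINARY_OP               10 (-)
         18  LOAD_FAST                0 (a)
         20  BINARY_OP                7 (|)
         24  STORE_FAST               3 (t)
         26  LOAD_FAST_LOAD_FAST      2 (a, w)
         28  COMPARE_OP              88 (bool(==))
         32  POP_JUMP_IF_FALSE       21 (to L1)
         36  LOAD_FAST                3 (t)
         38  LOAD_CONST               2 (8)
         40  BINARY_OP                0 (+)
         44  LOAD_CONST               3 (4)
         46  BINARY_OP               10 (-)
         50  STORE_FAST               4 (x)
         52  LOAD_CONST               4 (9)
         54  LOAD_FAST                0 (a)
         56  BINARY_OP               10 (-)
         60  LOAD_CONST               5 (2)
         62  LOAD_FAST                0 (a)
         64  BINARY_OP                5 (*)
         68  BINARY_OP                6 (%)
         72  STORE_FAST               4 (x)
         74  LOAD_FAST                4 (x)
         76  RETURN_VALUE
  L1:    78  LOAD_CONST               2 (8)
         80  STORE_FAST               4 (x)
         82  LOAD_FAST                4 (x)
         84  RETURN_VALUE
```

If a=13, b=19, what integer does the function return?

LOAD_FAST_LOAD_FAST b,a → push 19,13. Stack: [19, 13]
BINARY_OP % → 19 % 13 = 6. Stack: [6]
STORE_FAST w → w=6. Stack: []
LOAD_FAST w → push 6. Stack: [6]
LOAD_CONST → push 6. Stack: [6, 6]
BINARY_OP - → 6 - 6 = 0. Stack: [0]
LOAD_FAST a → push 13. Stack: [0, 13]
BINARY_OP | → 0 | 13 = 13. Stack: [13]
STORE_FAST t → t=13. Stack: []
LOAD_FAST_LOAD_FAST a,w → push 13,6. Stack: [13, 6]
COMPARE_OP bool(==) → 13 vs 6 = False. Stack: [False]
POP_JUMP_IF_FALSE → pop False; jump. Stack: []
LOAD_CONST → push 8. Stack: [8]
STORE_FAST x → x=8. Stack: []
LOAD_FAST x → push 8. Stack: [8]
RETURN_VALUE → return 8.

8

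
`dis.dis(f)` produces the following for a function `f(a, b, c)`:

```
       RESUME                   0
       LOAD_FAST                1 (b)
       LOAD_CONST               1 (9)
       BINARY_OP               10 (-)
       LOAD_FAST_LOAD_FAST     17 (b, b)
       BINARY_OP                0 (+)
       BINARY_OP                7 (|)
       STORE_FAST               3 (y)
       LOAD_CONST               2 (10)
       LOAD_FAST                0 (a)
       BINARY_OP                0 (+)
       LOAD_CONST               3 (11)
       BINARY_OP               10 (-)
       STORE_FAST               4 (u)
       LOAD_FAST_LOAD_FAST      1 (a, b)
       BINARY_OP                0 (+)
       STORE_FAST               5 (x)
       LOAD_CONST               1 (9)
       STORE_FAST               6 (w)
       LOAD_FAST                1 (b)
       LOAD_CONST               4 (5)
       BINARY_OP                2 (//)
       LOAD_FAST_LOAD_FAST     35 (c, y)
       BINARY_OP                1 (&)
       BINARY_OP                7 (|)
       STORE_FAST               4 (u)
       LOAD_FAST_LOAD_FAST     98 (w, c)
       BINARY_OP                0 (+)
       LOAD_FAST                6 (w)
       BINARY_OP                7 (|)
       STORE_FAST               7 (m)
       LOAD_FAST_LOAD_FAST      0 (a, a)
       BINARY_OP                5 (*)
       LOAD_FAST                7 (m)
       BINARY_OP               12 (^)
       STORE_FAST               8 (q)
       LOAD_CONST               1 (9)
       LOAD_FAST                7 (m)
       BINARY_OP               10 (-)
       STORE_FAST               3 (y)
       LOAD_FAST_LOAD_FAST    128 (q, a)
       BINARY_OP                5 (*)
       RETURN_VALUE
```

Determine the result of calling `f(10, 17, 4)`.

LOAD_FAST b → push 17. Stack: [17]
LOAD_CONST → push 9. Stack: [17, 9]
BINARY_OP - → 17 - 9 = 8. Stack: [8]
LOAD_FAST_LOAD_FAST b,b → push 17,17. Stack: [8, 17, 17]
BINARY_OP + → 17 + 17 = 34. Stack: [8, 34]
BINARY_OP | → 8 | 34 = 42. Stack: [42]
STORE_FAST y → y=42. Stack: []
LOAD_CONST → push 10. Stack: [10]
LOAD_FAST a → push 10. Stack: [10, 10]
BINARY_OP + → 10 + 10 = 20. Stack: [20]
LOAD_CONST → push 11. Stack: [20, 11]
BINARY_OP - → 20 - 11 = 9. Stack: [9]
STORE_FAST u → u=9. Stack: []
LOAD_FAST_LOAD_FAST a,b → push 10,17. Stack: [10, 17]
BINARY_OP + → 10 + 17 = 27. Stack: [27]
STORE_FAST x → x=27. Stack: []
LOAD_CONST → push 9. Stack: [9]
STORE_FAST w → w=9. Stack: []
LOAD_FAST b → push 17. Stack: [17]
LOAD_CONST → push 5. Stack: [17, 5]
BINARY_OP // → 17 // 5 = 3. Stack: [3]
LOAD_FAST_LOAD_FAST c,y → push 4,42. Stack: [3, 4, 42]
BINARY_OP & → 4 & 42 = 0. Stack: [3, 0]
BINARY_OP | → 3 | 0 = 3. Stack: [3]
STORE_FAST u → u=3. Stack: []
LOAD_FAST_LOAD_FAST w,c → push 9,4. Stack: [9, 4]
BINARY_OP + → 9 + 4 = 13. Stack: [13]
LOAD_FAST w → push 9. Stack: [13, 9]
BINARY_OP | → 13 | 9 = 13. Stack: [13]
STORE_FAST m → m=13. Stack: []
LOAD_FAST_LOAD_FAST a,a → push 10,10. Stack: [10, 10]
BINARY_OP * → 10 * 10 = 100. Stack: [100]
LOAD_FAST m → push 13. Stack: [100, 13]
BINARY_OP ^ → 100 ^ 13 = 105. Stack: [105]
STORE_FAST q → q=105. Stack: []
LOAD_CONST → push 9. Stack: [9]
LOAD_FAST m → push 13. Stack: [9, 13]
BINARY_OP - → 9 - 13 = -4. Stack: [-4]
STORE_FAST y → y=-4. Stack: []
LOAD_FAST_LOAD_FAST q,a → push 105,10. Stack: [105, 10]
BINARY_OP * → 105 * 10 = 1050. Stack: [1050]
RETURN_VALUE → return 1050.

1050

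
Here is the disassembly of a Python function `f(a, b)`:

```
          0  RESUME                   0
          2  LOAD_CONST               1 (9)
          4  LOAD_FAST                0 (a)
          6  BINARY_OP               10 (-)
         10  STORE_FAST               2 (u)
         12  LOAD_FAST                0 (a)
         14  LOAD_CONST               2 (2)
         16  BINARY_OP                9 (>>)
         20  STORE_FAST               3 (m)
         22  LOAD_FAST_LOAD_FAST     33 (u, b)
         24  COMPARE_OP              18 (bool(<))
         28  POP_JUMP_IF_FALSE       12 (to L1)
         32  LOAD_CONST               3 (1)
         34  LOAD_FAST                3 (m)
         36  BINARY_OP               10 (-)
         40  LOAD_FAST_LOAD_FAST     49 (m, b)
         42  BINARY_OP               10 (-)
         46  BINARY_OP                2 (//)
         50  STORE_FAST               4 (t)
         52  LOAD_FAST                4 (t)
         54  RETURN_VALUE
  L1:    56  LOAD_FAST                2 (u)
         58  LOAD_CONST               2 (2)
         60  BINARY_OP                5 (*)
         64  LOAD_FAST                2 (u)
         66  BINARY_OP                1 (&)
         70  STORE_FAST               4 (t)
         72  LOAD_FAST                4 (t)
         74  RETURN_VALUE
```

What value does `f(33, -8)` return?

-1

LOAD_CONST → push 9. Stack: [9]
LOAD_FAST a → push 33. Stack: [9, 33]
BINARY_OP - → 9 - 33 = -24. Stack: [-24]
STORE_FAST u → u=-24. Stack: []
LOAD_FAST a → push 33. Stack: [33]
LOAD_CONST → push 2. Stack: [33, 2]
BINARY_OP >> → 33 >> 2 = 8. Stack: [8]
STORE_FAST m → m=8. Stack: []
LOAD_FAST_LOAD_FAST u,b → push -24,-8. Stack: [-24, -8]
COMPARE_OP bool(<) → -24 vs -8 = True. Stack: [True]
POP_JUMP_IF_FALSE → pop True; no jump. Stack: []
LOAD_CONST → push 1. Stack: [1]
LOAD_FAST m → push 8. Stack: [1, 8]
BINARY_OP - → 1 - 8 = -7. Stack: [-7]
LOAD_FAST_LOAD_FAST m,b → push 8,-8. Stack: [-7, 8, -8]
BINARY_OP - → 8 - -8 = 16. Stack: [-7, 16]
BINARY_OP // → -7 // 16 = -1. Stack: [-1]
STORE_FAST t → t=-1. Stack: []
LOAD_FAST t → push -1. Stack: [-1]
RETURN_VALUE → return -1.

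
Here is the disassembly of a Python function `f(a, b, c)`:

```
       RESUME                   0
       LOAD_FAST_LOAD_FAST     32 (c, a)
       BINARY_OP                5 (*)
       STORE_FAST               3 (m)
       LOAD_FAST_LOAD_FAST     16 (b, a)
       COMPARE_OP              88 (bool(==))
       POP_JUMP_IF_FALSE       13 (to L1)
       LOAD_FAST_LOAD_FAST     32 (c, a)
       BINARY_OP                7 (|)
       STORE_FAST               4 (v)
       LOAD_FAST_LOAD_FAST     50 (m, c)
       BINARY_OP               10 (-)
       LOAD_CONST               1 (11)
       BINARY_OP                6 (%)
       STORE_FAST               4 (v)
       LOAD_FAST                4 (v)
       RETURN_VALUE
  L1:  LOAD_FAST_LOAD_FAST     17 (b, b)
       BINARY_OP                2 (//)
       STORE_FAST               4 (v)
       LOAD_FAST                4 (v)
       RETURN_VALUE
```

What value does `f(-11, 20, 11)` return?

1

LOAD_FAST_LOAD_FAST c,a → push 11,-11. Stack: [11, -11]
BINARY_OP * → 11 * -11 = -121. Stack: [-121]
STORE_FAST m → m=-121. Stack: []
LOAD_FAST_LOAD_FAST b,a → push 20,-11. Stack: [20, -11]
COMPARE_OP bool(==) → 20 vs -11 = False. Stack: [False]
POP_JUMP_IF_FALSE → pop False; jump. Stack: []
LOAD_FAST_LOAD_FAST b,b → push 20,20. Stack: [20, 20]
BINARY_OP // → 20 // 20 = 1. Stack: [1]
STORE_FAST v → v=1. Stack: []
LOAD_FAST v → push 1. Stack: [1]
RETURN_VALUE → return 1.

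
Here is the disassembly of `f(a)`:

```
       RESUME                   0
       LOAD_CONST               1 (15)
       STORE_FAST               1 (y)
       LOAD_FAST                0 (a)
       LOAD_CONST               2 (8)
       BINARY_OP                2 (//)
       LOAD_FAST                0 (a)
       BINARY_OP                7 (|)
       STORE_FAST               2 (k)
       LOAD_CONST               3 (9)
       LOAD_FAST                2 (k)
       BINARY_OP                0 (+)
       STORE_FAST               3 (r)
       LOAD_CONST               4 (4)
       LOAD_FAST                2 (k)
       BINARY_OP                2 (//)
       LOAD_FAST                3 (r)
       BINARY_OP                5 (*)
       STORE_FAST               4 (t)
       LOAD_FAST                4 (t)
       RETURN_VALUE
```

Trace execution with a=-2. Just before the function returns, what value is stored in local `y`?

15

LOAD_CONST → push 15. Stack: [15]
STORE_FAST y → y=15. Stack: []
LOAD_FAST a → push -2. Stack: [-2]
LOAD_CONST → push 8. Stack: [-2, 8]
BINARY_OP // → -2 // 8 = -1. Stack: [-1]
LOAD_FAST a → push -2. Stack: [-1, -2]
BINARY_OP | → -1 | -2 = -1. Stack: [-1]
STORE_FAST k → k=-1. Stack: []
LOAD_CONST → push 9. Stack: [9]
LOAD_FAST k → push -1. Stack: [9, -1]
BINARY_OP + → 9 + -1 = 8. Stack: [8]
STORE_FAST r → r=8. Stack: []
LOAD_CONST → push 4. Stack: [4]
LOAD_FAST k → push -1. Stack: [4, -1]
BINARY_OP // → 4 // -1 = -4. Stack: [-4]
LOAD_FAST r → push 8. Stack: [-4, 8]
BINARY_OP * → -4 * 8 = -32. Stack: [-32]
STORE_FAST t → t=-32. Stack: []
LOAD_FAST t → push -32. Stack: [-32]
RETURN_VALUE → return -32.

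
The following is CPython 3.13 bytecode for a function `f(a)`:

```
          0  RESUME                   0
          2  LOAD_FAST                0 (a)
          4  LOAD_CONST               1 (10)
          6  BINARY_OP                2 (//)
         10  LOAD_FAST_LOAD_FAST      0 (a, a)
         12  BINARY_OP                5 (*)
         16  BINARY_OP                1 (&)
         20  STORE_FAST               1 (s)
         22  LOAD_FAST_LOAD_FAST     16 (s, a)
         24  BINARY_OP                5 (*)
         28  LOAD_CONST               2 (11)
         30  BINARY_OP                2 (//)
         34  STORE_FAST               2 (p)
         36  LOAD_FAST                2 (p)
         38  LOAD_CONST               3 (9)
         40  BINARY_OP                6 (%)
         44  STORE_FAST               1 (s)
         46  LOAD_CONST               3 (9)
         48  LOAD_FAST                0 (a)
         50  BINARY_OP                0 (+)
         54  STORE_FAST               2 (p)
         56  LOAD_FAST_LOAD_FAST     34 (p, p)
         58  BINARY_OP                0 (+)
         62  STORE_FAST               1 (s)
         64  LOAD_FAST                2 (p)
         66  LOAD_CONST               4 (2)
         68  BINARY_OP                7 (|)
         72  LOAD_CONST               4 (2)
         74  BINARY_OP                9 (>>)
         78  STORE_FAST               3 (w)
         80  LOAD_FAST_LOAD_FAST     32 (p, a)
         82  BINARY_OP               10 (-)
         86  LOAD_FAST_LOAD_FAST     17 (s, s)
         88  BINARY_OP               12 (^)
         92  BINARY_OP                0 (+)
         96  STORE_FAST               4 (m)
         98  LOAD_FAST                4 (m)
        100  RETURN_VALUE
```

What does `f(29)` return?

9

LOAD_FAST a → push 29. Stack: [29]
LOAD_CONST → push 10. Stack: [29, 10]
BINARY_OP // → 29 // 10 = 2. Stack: [2]
LOAD_FAST_LOAD_FAST a,a → push 29,29. Stack: [2, 29, 29]
BINARY_OP * → 29 * 29 = 841. Stack: [2, 841]
BINARY_OP & → 2 & 841 = 0. Stack: [0]
STORE_FAST s → s=0. Stack: []
LOAD_FAST_LOAD_FAST s,a → push 0,29. Stack: [0, 29]
BINARY_OP * → 0 * 29 = 0. Stack: [0]
LOAD_CONST → push 11. Stack: [0, 11]
BINARY_OP // → 0 // 11 = 0. Stack: [0]
STORE_FAST p → p=0. Stack: []
LOAD_FAST p → push 0. Stack: [0]
LOAD_CONST → push 9. Stack: [0, 9]
BINARY_OP % → 0 % 9 = 0. Stack: [0]
STORE_FAST s → s=0. Stack: []
LOAD_CONST → push 9. Stack: [9]
LOAD_FAST a → push 29. Stack: [9, 29]
BINARY_OP + → 9 + 29 = 38. Stack: [38]
STORE_FAST p → p=38. Stack: []
LOAD_FAST_LOAD_FAST p,p → push 38,38. Stack: [38, 38]
BINARY_OP + → 38 + 38 = 76. Stack: [76]
STORE_FAST s → s=76. Stack: []
LOAD_FAST p → push 38. Stack: [38]
LOAD_CONST → push 2. Stack: [38, 2]
BINARY_OP | → 38 | 2 = 38. Stack: [38]
LOAD_CONST → push 2. Stack: [38, 2]
BINARY_OP >> → 38 >> 2 = 9. Stack: [9]
STORE_FAST w → w=9. Stack: []
LOAD_FAST_LOAD_FAST p,a → push 38,29. Stack: [38, 29]
BINARY_OP - → 38 - 29 = 9. Stack: [9]
LOAD_FAST_LOAD_FAST s,s → push 76,76. Stack: [9, 76, 76]
BINARY_OP ^ → 76 ^ 76 = 0. Stack: [9, 0]
BINARY_OP + → 9 + 0 = 9. Stack: [9]
STORE_FAST m → m=9. Stack: []
LOAD_FAST m → push 9. Stack: [9]
RETURN_VALUE → return 9.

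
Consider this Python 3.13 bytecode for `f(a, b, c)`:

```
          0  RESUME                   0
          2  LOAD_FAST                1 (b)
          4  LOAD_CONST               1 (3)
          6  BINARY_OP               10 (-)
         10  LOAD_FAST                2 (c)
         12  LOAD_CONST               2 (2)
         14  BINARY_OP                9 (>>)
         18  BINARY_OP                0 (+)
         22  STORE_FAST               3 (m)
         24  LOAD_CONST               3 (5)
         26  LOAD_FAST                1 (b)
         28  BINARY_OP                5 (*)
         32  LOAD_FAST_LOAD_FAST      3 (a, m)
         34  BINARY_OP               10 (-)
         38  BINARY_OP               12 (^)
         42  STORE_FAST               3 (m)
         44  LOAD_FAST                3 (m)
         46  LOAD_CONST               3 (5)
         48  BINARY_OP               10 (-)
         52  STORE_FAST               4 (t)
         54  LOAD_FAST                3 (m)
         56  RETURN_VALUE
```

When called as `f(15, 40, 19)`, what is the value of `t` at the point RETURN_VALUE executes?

LOAD_FAST b → push 40. Stack: [40]
LOAD_CONST → push 3. Stack: [40, 3]
BINARY_OP - → 40 - 3 = 37. Stack: [37]
LOAD_FAST c → push 19. Stack: [37, 19]
LOAD_CONST → push 2. Stack: [37, 19, 2]
BINARY_OP >> → 19 >> 2 = 4. Stack: [37, 4]
BINARY_OP + → 37 + 4 = 41. Stack: [41]
STORE_FAST m → m=41. Stack: []
LOAD_CONST → push 5. Stack: [5]
LOAD_FAST b → push 40. Stack: [5, 40]
BINARY_OP * → 5 * 40 = 200. Stack: [200]
LOAD_FAST_LOAD_FAST a,m → push 15,41. Stack: [200, 15, 41]
BINARY_OP - → 15 - 41 = -26. Stack: [200, -26]
BINARY_OP ^ → 200 ^ -26 = -210. Stack: [-210]
STORE_FAST m → m=-210. Stack: []
LOAD_FAST m → push -210. Stack: [-210]
LOAD_CONST → push 5. Stack: [-210, 5]
BINARY_OP - → -210 - 5 = -215. Stack: [-215]
STORE_FAST t → t=-215. Stack: []
LOAD_FAST m → push -210. Stack: [-210]
RETURN_VALUE → return -210.

-215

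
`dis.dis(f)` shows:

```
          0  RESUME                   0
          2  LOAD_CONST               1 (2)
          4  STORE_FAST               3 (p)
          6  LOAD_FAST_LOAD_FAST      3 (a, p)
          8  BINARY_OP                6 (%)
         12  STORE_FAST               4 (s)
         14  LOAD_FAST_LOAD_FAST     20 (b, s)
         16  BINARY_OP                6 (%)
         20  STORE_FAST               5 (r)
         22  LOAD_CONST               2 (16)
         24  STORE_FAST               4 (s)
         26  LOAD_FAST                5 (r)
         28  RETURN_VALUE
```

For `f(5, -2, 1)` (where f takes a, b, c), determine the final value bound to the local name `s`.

16

LOAD_CONST → push 2. Stack: [2]
STORE_FAST p → p=2. Stack: []
LOAD_FAST_LOAD_FAST a,p → push 5,2. Stack: [5, 2]
BINARY_OP % → 5 % 2 = 1. Stack: [1]
STORE_FAST s → s=1. Stack: []
LOAD_FAST_LOAD_FAST b,s → push -2,1. Stack: [-2, 1]
BINARY_OP % → -2 % 1 = 0. Stack: [0]
STORE_FAST r → r=0. Stack: []
LOAD_CONST → push 16. Stack: [16]
STORE_FAST s → s=16. Stack: []
LOAD_FAST r → push 0. Stack: [0]
RETURN_VALUE → return 0.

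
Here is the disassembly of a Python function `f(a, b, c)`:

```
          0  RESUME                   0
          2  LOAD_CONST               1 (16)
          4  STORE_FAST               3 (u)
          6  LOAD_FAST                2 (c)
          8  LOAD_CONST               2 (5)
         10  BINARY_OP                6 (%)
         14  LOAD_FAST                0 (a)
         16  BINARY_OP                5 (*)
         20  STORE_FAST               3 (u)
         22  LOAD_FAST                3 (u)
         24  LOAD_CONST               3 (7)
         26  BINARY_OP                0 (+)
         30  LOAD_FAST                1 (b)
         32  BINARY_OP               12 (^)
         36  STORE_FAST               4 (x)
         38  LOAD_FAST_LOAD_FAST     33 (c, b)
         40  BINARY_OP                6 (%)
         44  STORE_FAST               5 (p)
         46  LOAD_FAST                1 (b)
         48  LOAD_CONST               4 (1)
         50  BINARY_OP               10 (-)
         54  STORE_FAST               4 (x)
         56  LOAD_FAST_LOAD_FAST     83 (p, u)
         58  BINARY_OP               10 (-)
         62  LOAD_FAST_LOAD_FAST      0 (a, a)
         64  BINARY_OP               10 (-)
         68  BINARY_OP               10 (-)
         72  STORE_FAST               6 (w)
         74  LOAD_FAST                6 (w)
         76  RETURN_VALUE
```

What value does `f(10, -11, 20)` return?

-2

LOAD_CONST → push 16. Stack: [16]
STORE_FAST u → u=16. Stack: []
LOAD_FAST c → push 20. Stack: [20]
LOAD_CONST → push 5. Stack: [20, 5]
BINARY_OP % → 20 % 5 = 0. Stack: [0]
LOAD_FAST a → push 10. Stack: [0, 10]
BINARY_OP * → 0 * 10 = 0. Stack: [0]
STORE_FAST u → u=0. Stack: []
LOAD_FAST u → push 0. Stack: [0]
LOAD_CONST → push 7. Stack: [0, 7]
BINARY_OP + → 0 + 7 = 7. Stack: [7]
LOAD_FAST b → push -11. Stack: [7, -11]
BINARY_OP ^ → 7 ^ -11 = -14. Stack: [-14]
STORE_FAST x → x=-14. Stack: []
LOAD_FAST_LOAD_FAST c,b → push 20,-11. Stack: [20, -11]
BINARY_OP % → 20 % -11 = -2. Stack: [-2]
STORE_FAST p → p=-2. Stack: []
LOAD_FAST b → push -11. Stack: [-11]
LOAD_CONST → push 1. Stack: [-11, 1]
BINARY_OP - → -11 - 1 = -12. Stack: [-12]
STORE_FAST x → x=-12. Stack: []
LOAD_FAST_LOAD_FAST p,u → push -2,0. Stack: [-2, 0]
BINARY_OP - → -2 - 0 = -2. Stack: [-2]
LOAD_FAST_LOAD_FAST a,a → push 10,10. Stack: [-2, 10, 10]
BINARY_OP - → 10 - 10 = 0. Stack: [-2, 0]
BINARY_OP - → -2 - 0 = -2. Stack: [-2]
STORE_FAST w → w=-2. Stack: []
LOAD_FAST w → push -2. Stack: [-2]
RETURN_VALUE → return -2.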